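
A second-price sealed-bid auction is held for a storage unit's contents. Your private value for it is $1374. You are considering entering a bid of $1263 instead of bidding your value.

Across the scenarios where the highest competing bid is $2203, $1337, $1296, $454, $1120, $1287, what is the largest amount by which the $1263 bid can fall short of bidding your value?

$2203: same outcome either way → loss $0.
$1337: truthful gives $37, deviation gives $0 → loss $37.
$1296: truthful gives $78, deviation gives $0 → loss $78.
$454: same outcome either way → loss $0.
$1120: same outcome either way → loss $0.
$1287: truthful gives $87, deviation gives $0 → loss $87.
Maximum loss: $87.

$87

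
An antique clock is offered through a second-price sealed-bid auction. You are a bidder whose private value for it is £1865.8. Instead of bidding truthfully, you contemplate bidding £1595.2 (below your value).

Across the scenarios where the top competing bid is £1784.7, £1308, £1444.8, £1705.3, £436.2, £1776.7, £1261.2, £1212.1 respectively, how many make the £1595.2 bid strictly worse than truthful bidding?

The deviation hurts exactly when the highest competing bid lies strictly between £1595.2 and £1865.8 — underbidding then forfeits a profitable win.
£1784.7: inside the interval → strictly worse (loss £81.1).
£1308: below both → same outcome either way.
£1444.8: below both → same outcome either way.
£1705.3: inside the interval → strictly worse (loss £160.5).
£436.2: below both → same outcome either way.
£1776.7: inside the interval → strictly worse (loss £89.1).
£1261.2: below both → same outcome either way.
£1212.1: below both → same outcome either way.
Count: 3.

3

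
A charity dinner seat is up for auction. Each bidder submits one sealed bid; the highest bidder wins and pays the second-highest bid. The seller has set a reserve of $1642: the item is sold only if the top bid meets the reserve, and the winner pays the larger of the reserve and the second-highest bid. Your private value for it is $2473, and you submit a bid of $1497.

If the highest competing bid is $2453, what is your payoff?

Your bid $1497 is below the highest competing bid $2453, so you lose. Payoff $0.

$0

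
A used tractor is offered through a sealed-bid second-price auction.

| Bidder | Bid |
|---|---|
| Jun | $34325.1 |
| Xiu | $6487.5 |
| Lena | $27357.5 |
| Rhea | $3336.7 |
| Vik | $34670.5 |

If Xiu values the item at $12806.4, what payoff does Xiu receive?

$0

Highest bid: Vik at $34670.5, so Vik wins.
Second-highest bid: Jun at $34325.1 — that is the price the winner pays.
Xiu did not win, so Xiu pays nothing and receives nothing: payoff $0.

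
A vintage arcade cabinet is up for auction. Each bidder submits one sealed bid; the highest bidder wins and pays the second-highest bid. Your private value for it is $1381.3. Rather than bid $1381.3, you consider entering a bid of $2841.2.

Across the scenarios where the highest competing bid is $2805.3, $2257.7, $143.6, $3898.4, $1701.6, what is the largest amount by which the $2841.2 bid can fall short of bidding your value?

$2805.3: truthful gives $0, deviation gives −$1424 → loss $1424.
$2257.7: truthful gives $0, deviation gives −$876.4 → loss $876.4.
$143.6: same outcome either way → loss $0.
$3898.4: same outcome either way → loss $0.
$1701.6: truthful gives $0, deviation gives −$320.3 → loss $320.3.
Maximum loss: $1424.

$1424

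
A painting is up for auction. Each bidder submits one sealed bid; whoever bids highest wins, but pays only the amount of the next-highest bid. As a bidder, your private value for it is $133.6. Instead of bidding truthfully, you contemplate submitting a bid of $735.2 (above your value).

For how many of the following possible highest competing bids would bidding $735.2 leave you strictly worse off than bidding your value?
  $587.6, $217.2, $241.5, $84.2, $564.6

4

The deviation hurts exactly when the highest competing bid lies strictly between $133.6 and $735.2 — overbidding then wins at a price above your value.
$587.6: inside the interval → strictly worse (loss $454).
$217.2: inside the interval → strictly worse (loss $83.6).
$241.5: inside the interval → strictly worse (loss $107.9).
$84.2: below both → same outcome either way.
$564.6: inside the interval → strictly worse (loss $431).
Count: 4.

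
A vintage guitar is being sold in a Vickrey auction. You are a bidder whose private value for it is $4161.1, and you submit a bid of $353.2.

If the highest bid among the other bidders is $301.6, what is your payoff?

Your bid $353.2 exceeds the highest competing bid $301.6, so you win.
In a second-price auction the winner pays the second-highest bid, $301.6.
Payoff = value − price = $4161.1 − $301.6 = $3859.5.

$3859.5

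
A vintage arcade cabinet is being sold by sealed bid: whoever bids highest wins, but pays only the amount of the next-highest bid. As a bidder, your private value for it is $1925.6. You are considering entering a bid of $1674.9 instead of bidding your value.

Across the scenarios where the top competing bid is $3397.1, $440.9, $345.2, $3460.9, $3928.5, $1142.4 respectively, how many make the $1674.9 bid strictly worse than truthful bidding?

0

The deviation hurts exactly when the highest competing bid lies strictly between $1674.9 and $1925.6 — underbidding then forfeits a profitable win.
$3397.1: above both → same outcome either way.
$440.9: below both → same outcome either way.
$345.2: below both → same outcome either way.
$3460.9: above both → same outcome either way.
$3928.5: above both → same outcome either way.
$1142.4: below both → same outcome either way.
Count: 0.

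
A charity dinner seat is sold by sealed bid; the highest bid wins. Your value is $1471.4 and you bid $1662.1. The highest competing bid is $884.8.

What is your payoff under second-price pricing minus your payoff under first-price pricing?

You have the highest bid, so you win under either rule.
Second-price: pay $884.8 → payoff $586.6.
First-price: pay your own bid $1662.1 → payoff −$190.7.
Difference = $586.6 − (−$190.7) = $777.3.

$777.3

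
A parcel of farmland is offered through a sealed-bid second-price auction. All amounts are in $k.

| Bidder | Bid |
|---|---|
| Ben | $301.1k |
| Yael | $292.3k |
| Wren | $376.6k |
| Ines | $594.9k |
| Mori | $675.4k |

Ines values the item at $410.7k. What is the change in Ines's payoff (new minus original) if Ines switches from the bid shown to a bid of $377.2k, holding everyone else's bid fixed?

The highest bid among the other bidders is $675.4k; Ines's bid doesn't change that.
Original bid $594.9k: Ines is not highest (top rival bid is $675.4k); payoff $0k.
Alternative bid $377.2k: Ines is not highest (top rival bid is $675.4k); payoff $0k.
Change in payoff = $0k − ($0k) = $0k.

$0k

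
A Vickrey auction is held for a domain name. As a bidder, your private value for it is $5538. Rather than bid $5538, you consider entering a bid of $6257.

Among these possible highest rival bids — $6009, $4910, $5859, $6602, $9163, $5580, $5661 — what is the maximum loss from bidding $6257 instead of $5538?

$6009: truthful gives $0, deviation gives −$471 → loss $471.
$4910: same outcome either way → loss $0.
$5859: truthful gives $0, deviation gives −$321 → loss $321.
$6602: same outcome either way → loss $0.
$9163: same outcome either way → loss $0.
$5580: truthful gives $0, deviation gives −$42 → loss $42.
$5661: truthful gives $0, deviation gives −$123 → loss $123.
Maximum loss: $471.

$471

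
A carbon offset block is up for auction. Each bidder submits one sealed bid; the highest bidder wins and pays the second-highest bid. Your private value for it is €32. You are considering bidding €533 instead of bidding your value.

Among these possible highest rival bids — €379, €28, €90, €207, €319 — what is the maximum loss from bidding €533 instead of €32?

€379: truthful gives €0, deviation gives −€347 → loss €347.
€28: same outcome either way → loss €0.
€90: truthful gives €0, deviation gives −€58 → loss €58.
€207: truthful gives €0, deviation gives −€175 → loss €175.
€319: truthful gives €0, deviation gives −€287 → loss €287.
Maximum loss: €347.

€347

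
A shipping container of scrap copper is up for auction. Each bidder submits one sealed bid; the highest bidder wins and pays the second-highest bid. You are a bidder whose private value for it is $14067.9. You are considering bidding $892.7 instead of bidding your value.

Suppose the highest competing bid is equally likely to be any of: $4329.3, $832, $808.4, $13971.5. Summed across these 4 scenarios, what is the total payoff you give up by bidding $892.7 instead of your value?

The deviation costs you only when the competing bid falls strictly between $892.7 and $14067.9; elsewhere both bids give the same outcome.
$4329.3: truthful payoff $9738.6, deviation payoff $0 → loss $9738.6.
$832: outcomes coincide → loss $0.
$808.4: outcomes coincide → loss $0.
$13971.5: truthful payoff $96.4, deviation payoff $0 → loss $96.4.
Total loss = $9738.6 + $96.4 = $9835.

$9835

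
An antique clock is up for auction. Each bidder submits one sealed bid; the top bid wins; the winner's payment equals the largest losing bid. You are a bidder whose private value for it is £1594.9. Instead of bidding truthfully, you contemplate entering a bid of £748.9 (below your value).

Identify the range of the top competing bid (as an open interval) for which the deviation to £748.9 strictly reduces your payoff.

(£748.9, £1594.9)

If the competing bid is below £748.9, both bids win at the same price — no difference.
If it is above £1594.9, both bids lose — no difference.
If it lies strictly between £748.9 and £1594.9, bidding your value wins at a price below your value (positive payoff) while bidding £748.9 loses (payoff 0).
So the deviation strictly hurts on the open interval (£748.9, £1594.9).
In a second-price auction your bid sets only whether you win, not what you pay, so bidding your true value is weakly dominant.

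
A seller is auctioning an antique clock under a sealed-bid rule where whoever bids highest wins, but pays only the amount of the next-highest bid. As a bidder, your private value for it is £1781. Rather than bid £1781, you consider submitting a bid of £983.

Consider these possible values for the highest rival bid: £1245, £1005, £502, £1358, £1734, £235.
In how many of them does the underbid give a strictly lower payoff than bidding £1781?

4

The deviation hurts exactly when the highest competing bid lies strictly between £983 and £1781 — underbidding then forfeits a profitable win.
£1245: inside the interval → strictly worse (loss £536).
£1005: inside the interval → strictly worse (loss £776).
£502: below both → same outcome either way.
£1358: inside the interval → strictly worse (loss £423).
£1734: inside the interval → strictly worse (loss £47).
£235: below both → same outcome either way.
Count: 4.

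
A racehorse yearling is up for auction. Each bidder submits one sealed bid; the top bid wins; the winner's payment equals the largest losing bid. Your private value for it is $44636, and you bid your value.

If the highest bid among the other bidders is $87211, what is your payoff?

Your bid $44636 is below the highest competing bid $87211, so you lose.
A losing bidder pays nothing and receives nothing: payoff = $0.

$0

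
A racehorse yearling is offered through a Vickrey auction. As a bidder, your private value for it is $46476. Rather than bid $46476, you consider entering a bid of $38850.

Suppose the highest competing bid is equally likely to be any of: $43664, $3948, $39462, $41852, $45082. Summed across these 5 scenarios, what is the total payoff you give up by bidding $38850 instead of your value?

$15844

The deviation costs you only when the competing bid falls strictly between $38850 and $46476; elsewhere both bids give the same outcome.
$43664: truthful payoff $2812, deviation payoff $0 → loss $2812.
$3948: outcomes coincide → loss $0.
$39462: truthful payoff $7014, deviation payoff $0 → loss $7014.
$41852: truthful payoff $4624, deviation payoff $0 → loss $4624.
$45082: truthful payoff $1394, deviation payoff $0 → loss $1394.
Total loss = $2812 + $7014 + $4624 + $1394 = $15844.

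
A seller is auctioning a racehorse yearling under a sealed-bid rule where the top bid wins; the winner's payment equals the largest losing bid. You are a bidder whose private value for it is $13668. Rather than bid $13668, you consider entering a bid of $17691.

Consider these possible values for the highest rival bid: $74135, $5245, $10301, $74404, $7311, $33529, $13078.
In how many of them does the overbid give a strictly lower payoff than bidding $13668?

The deviation hurts exactly when the highest competing bid lies strictly between $13668 and $17691 — overbidding then wins at a price above your value.
$74135: above both → same outcome either way.
$5245: below both → same outcome either way.
$10301: below both → same outcome either way.
$74404: above both → same outcome either way.
$7311: below both → same outcome either way.
$33529: above both → same outcome either way.
$13078: below both → same outcome either way.
Count: 0.

0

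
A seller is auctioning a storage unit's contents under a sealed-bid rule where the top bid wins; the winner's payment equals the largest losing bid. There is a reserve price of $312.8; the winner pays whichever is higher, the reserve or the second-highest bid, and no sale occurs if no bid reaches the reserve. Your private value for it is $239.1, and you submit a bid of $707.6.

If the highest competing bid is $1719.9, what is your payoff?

Your bid $707.6 is below the highest competing bid $1719.9, so you lose. Payoff $0.

$0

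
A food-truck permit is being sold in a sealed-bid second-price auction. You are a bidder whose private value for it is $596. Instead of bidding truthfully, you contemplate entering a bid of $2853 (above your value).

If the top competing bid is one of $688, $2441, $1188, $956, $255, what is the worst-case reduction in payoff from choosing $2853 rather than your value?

$688: truthful gives $0, deviation gives −$92 → loss $92.
$2441: truthful gives $0, deviation gives −$1845 → loss $1845.
$1188: truthful gives $0, deviation gives −$592 → loss $592.
$956: truthful gives $0, deviation gives −$360 → loss $360.
$255: same outcome either way → loss $0.
Maximum loss: $1845.

$1845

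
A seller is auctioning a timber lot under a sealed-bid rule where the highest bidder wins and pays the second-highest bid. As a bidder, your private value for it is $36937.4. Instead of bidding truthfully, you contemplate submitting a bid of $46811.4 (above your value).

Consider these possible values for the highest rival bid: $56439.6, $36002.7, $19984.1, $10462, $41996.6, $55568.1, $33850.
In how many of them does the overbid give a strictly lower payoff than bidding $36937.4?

1

The deviation hurts exactly when the highest competing bid lies strictly between $36937.4 and $46811.4 — overbidding then wins at a price above your value.
$56439.6: above both → same outcome either way.
$36002.7: below both → same outcome either way.
$19984.1: below both → same outcome either way.
$10462: below both → same outcome either way.
$41996.6: inside the interval → strictly worse (loss $5059.2).
$55568.1: above both → same outcome either way.
$33850: below both → same outcome either way.
Count: 1.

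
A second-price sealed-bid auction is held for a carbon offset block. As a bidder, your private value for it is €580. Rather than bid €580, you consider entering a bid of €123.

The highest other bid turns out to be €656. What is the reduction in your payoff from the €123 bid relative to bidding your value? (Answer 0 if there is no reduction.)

Bidding your value €580: you lose (since €580 < €656). Payoff €0.
Bidding €123: you lose. Payoff €0.
Difference = €0 − €0 = €0; both bids lead to the same outcome because the competing bid is above both your value and your alternative bid.
Because the price is fixed by the runner-up's bid, deviating from your value can only change a good outcome into a bad one — never the reverse.

€0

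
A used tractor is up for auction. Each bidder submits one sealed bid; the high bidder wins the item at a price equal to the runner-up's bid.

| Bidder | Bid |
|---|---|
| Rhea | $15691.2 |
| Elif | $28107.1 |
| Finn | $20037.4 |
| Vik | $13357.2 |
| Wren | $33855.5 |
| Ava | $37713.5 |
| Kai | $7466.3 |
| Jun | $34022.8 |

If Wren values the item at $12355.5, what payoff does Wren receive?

Highest bid: Ava at $37713.5, so Ava wins.
Second-highest bid: Jun at $34022.8 — that is the price the winner pays.
Wren did not win, so Wren pays nothing and receives nothing: payoff $0.

$0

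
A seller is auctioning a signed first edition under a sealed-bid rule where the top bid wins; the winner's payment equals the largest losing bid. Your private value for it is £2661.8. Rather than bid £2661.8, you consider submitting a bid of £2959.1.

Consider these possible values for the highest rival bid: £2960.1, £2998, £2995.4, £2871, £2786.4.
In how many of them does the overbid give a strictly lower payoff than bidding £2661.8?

2

The deviation hurts exactly when the highest competing bid lies strictly between £2661.8 and £2959.1 — overbidding then wins at a price above your value.
£2960.1: above both → same outcome either way.
£2998: above both → same outcome either way.
£2995.4: above both → same outcome either way.
£2871: inside the interval → strictly worse (loss £209.2).
£2786.4: inside the interval → strictly worse (loss £124.6).
Count: 2.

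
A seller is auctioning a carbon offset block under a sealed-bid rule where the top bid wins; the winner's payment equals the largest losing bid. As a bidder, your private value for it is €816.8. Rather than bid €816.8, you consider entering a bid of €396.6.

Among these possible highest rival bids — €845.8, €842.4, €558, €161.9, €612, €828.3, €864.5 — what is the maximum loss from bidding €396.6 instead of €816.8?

€845.8: same outcome either way → loss €0.
€842.4: same outcome either way → loss €0.
€558: truthful gives €258.8, deviation gives €0 → loss €258.8.
€161.9: same outcome either way → loss €0.
€612: truthful gives €204.8, deviation gives €0 → loss €204.8.
€828.3: same outcome either way → loss €0.
€864.5: same outcome either way → loss €0.
Maximum loss: €258.8.

€258.8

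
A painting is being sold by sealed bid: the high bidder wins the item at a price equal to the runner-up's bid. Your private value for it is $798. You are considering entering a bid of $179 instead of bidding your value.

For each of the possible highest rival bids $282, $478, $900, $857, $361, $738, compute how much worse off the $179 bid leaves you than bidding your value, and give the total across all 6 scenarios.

The deviation costs you only when the competing bid falls strictly between $179 and $798; elsewhere both bids give the same outcome.
$282: truthful payoff $516, deviation payoff $0 → loss $516.
$478: truthful payoff $320, deviation payoff $0 → loss $320.
$900: outcomes coincide → loss $0.
$857: outcomes coincide → loss $0.
$361: truthful payoff $437, deviation payoff $0 → loss $437.
$738: truthful payoff $60, deviation payoff $0 → loss $60.
Total loss = $516 + $320 + $437 + $60 = $1333.

$1333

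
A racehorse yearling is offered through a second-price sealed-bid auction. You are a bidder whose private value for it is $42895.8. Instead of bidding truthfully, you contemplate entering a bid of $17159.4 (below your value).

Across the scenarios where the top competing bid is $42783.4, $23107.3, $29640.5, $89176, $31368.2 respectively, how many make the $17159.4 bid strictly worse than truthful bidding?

The deviation hurts exactly when the highest competing bid lies strictly between $17159.4 and $42895.8 — underbidding then forfeits a profitable win.
$42783.4: inside the interval → strictly worse (loss $112.4).
$23107.3: inside the interval → strictly worse (loss $19788.5).
$29640.5: inside the interval → strictly worse (loss $13255.3).
$89176: above both → same outcome either way.
$31368.2: inside the interval → strictly worse (loss $11527.6).
Count: 4.

4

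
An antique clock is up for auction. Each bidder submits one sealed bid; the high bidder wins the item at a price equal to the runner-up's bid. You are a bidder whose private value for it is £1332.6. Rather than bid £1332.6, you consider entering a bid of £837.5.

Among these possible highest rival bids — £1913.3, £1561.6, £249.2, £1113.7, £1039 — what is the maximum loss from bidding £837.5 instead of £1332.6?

£1913.3: same outcome either way → loss £0.
£1561.6: same outcome either way → loss £0.
£249.2: same outcome either way → loss £0.
£1113.7: truthful gives £218.9, deviation gives £0 → loss £218.9.
£1039: truthful gives £293.6, deviation gives £0 → loss £293.6.
Maximum loss: £293.6.

£293.6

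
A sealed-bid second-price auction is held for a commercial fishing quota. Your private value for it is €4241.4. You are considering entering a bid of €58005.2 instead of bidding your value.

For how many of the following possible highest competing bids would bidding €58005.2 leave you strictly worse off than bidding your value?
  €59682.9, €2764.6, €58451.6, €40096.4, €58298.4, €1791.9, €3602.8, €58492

1

The deviation hurts exactly when the highest competing bid lies strictly between €4241.4 and €58005.2 — overbidding then wins at a price above your value.
€59682.9: above both → same outcome either way.
€2764.6: below both → same outcome either way.
€58451.6: above both → same outcome either way.
€40096.4: inside the interval → strictly worse (loss €35855).
€58298.4: above both → same outcome either way.
€1791.9: below both → same outcome either way.
€3602.8: below both → same outcome either way.
€58492: above both → same outcome either way.
Count: 1.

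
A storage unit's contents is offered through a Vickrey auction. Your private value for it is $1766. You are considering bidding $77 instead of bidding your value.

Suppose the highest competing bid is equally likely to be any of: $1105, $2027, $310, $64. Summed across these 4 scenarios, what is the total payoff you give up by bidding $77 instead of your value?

The deviation costs you only when the competing bid falls strictly between $77 and $1766; elsewhere both bids give the same outcome.
$1105: truthful payoff $661, deviation payoff $0 → loss $661.
$2027: outcomes coincide → loss $0.
$310: truthful payoff $1456, deviation payoff $0 → loss $1456.
$64: outcomes coincide → loss $0.
Total loss = $661 + $1456 = $2117.

$2117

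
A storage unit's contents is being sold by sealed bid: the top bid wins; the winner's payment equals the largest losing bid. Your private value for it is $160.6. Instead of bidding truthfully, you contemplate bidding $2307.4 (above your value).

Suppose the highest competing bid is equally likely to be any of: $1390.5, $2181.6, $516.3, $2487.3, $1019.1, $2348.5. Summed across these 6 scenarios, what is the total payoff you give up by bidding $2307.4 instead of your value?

$4465.1

The deviation costs you only when the competing bid falls strictly between $160.6 and $2307.4; elsewhere both bids give the same outcome.
$1390.5: truthful payoff $0, deviation payoff −$1229.9 → loss $1229.9.
$2181.6: truthful payoff $0, deviation payoff −$2021 → loss $2021.
$516.3: truthful payoff $0, deviation payoff −$355.7 → loss $355.7.
$2487.3: outcomes coincide → loss $0.
$1019.1: truthful payoff $0, deviation payoff −$858.5 → loss $858.5.
$2348.5: outcomes coincide → loss $0.
Total loss = $1229.9 + $2021 + $355.7 + $858.5 = $4465.1.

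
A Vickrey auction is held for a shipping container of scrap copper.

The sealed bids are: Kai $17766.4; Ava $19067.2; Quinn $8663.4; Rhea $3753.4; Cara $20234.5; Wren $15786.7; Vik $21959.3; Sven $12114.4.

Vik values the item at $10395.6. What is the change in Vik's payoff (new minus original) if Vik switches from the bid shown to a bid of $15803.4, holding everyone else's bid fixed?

The highest bid among the other bidders is $20234.5; Vik's bid doesn't change that.
Original bid $21959.3: Vik is highest, pays the top rival bid $20234.5; payoff $10395.6 − $20234.5 = −$9838.9.
Alternative bid $15803.4: Vik is not highest (top rival bid is $20234.5); payoff $0.
Change in payoff = $0 − (−$9838.9) = $9838.9.

$9838.9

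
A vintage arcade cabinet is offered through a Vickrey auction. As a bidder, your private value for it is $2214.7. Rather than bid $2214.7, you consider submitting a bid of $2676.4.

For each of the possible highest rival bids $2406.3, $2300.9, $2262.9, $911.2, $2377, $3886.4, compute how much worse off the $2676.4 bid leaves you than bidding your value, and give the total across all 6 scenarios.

The deviation costs you only when the competing bid falls strictly between $2214.7 and $2676.4; elsewhere both bids give the same outcome.
$2406.3: truthful payoff $0, deviation payoff −$191.6 → loss $191.6.
$2300.9: truthful payoff $0, deviation payoff −$86.2 → loss $86.2.
$2262.9: truthful payoff $0, deviation payoff −$48.2 → loss $48.2.
$911.2: outcomes coincide → loss $0.
$2377: truthful payoff $0, deviation payoff −$162.3 → loss $162.3.
$3886.4: outcomes coincide → loss $0.
Total loss = $191.6 + $86.2 + $48.2 + $162.3 = $488.3.
In a second-price auction your bid sets only whether you win, not what you pay, so bidding your true value is weakly dominant.

$488.3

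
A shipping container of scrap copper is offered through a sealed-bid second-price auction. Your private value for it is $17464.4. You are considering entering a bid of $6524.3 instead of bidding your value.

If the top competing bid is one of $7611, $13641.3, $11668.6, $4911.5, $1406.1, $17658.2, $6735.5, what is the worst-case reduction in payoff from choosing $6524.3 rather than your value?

$10728.9

$7611: truthful gives $9853.4, deviation gives $0 → loss $9853.4.
$13641.3: truthful gives $3823.1, deviation gives $0 → loss $3823.1.
$11668.6: truthful gives $5795.8, deviation gives $0 → loss $5795.8.
$4911.5: same outcome either way → loss $0.
$1406.1: same outcome either way → loss $0.
$17658.2: same outcome either way → loss $0.
$6735.5: truthful gives $10728.9, deviation gives $0 → loss $10728.9.
Maximum loss: $10728.9.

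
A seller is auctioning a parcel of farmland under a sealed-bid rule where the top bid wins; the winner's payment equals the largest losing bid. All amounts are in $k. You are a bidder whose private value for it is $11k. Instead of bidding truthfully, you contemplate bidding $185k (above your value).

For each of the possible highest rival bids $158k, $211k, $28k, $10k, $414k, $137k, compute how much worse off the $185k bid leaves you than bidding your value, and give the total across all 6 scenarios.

The deviation costs you only when the competing bid falls strictly between $11k and $185k; elsewhere both bids give the same outcome.
$158k: truthful payoff $0k, deviation payoff −$147k → loss $147k.
$211k: outcomes coincide → loss $0k.
$28k: truthful payoff $0k, deviation payoff −$17k → loss $17k.
$10k: outcomes coincide → loss $0k.
$414k: outcomes coincide → loss $0k.
$137k: truthful payoff $0k, deviation payoff −$126k → loss $126k.
Total loss = $147k + $17k + $126k = $290k.

$290k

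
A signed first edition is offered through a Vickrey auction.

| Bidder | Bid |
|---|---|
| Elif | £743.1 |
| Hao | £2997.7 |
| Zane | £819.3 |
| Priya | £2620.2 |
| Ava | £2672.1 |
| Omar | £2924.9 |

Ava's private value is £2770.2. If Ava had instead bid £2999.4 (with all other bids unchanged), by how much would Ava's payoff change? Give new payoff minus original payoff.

The highest bid among the other bidders is £2997.7; Ava's bid doesn't change that.
Original bid £2672.1: Ava is not highest (top rival bid is £2997.7); payoff £0.
Alternative bid £2999.4: Ava is highest, pays the top rival bid £2997.7; payoff £2770.2 − £2997.7 = −£227.5.
Change in payoff = −£227.5 − (£0) = −£227.5.

−£227.5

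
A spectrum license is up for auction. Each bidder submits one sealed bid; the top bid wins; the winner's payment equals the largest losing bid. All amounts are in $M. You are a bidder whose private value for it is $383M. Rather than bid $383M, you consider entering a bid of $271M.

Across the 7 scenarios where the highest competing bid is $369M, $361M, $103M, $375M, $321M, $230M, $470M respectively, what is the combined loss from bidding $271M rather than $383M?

$106M

The deviation costs you only when the competing bid falls strictly between $271M and $383M; elsewhere both bids give the same outcome.
$369M: truthful payoff $14M, deviation payoff $0M → loss $14M.
$361M: truthful payoff $22M, deviation payoff $0M → loss $22M.
$103M: outcomes coincide → loss $0M.
$375M: truthful payoff $8M, deviation payoff $0M → loss $8M.
$321M: truthful payoff $62M, deviation payoff $0M → loss $62M.
$230M: outcomes coincide → loss $0M.
$470M: outcomes coincide → loss $0M.
Total loss = $14M + $22M + $8M + $62M = $106M.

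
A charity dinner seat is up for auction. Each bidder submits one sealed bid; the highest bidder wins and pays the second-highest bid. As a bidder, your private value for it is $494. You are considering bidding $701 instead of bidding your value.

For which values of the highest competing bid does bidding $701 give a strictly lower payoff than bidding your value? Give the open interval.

If the competing bid is below $494, both bids win at the same price — no difference.
If it is above $701, both bids lose — no difference.
If it lies strictly between $494 and $701, bidding your value loses (payoff 0) while bidding $701 wins at a price above your value (payoff negative).
So the deviation strictly hurts on the open interval ($494, $701).

($494, $701)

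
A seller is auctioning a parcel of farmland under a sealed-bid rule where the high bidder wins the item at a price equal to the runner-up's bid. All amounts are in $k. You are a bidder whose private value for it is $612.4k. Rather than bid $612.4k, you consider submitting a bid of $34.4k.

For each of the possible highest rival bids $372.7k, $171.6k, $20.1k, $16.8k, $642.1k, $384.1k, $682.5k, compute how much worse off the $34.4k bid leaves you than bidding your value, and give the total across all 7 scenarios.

The deviation costs you only when the competing bid falls strictly between $34.4k and $612.4k; elsewhere both bids give the same outcome.
$372.7k: truthful payoff $239.7k, deviation payoff $0k → loss $239.7k.
$171.6k: truthful payoff $440.8k, deviation payoff $0k → loss $440.8k.
$20.1k: outcomes coincide → loss $0k.
$16.8k: outcomes coincide → loss $0k.
$642.1k: outcomes coincide → loss $0k.
$384.1k: truthful payoff $228.3k, deviation payoff $0k → loss $228.3k.
$682.5k: outcomes coincide → loss $0k.
Total loss = $239.7k + $440.8k + $228.3k = $908.8k.
In a second-price auction your bid sets only whether you win, not what you pay, so bidding your true value is weakly dominant.

$908.8k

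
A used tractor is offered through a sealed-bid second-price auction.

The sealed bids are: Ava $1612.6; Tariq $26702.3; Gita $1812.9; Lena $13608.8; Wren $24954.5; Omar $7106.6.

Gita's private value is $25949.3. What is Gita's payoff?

Highest bid: Tariq at $26702.3, so Tariq wins.
Second-highest bid: Wren at $24954.5 — that is the price the winner pays.
Gita did not win, so Gita pays nothing and receives nothing: payoff $0.

$0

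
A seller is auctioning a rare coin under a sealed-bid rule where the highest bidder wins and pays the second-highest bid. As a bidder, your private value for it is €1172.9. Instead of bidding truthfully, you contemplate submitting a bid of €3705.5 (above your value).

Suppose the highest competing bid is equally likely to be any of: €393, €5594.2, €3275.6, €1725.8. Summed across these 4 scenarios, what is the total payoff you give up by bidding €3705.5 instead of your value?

€2655.6

The deviation costs you only when the competing bid falls strictly between €1172.9 and €3705.5; elsewhere both bids give the same outcome.
€393: outcomes coincide → loss €0.
€5594.2: outcomes coincide → loss €0.
€3275.6: truthful payoff €0, deviation payoff −€2102.7 → loss €2102.7.
€1725.8: truthful payoff €0, deviation payoff −€552.9 → loss €552.9.
Total loss = €2102.7 + €552.9 = €2655.6.
In a second-price auction your bid sets only whether you win, not what you pay, so bidding your true value is weakly dominant.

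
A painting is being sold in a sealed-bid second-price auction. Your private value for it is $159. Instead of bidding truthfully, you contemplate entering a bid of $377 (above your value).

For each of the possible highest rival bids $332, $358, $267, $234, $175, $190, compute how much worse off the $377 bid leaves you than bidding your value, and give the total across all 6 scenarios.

$602

The deviation costs you only when the competing bid falls strictly between $159 and $377; elsewhere both bids give the same outcome.
$332: truthful payoff $0, deviation payoff −$173 → loss $173.
$358: truthful payoff $0, deviation payoff −$199 → loss $199.
$267: truthful payoff $0, deviation payoff −$108 → loss $108.
$234: truthful payoff $0, deviation payoff −$75 → loss $75.
$175: truthful payoff $0, deviation payoff −$16 → loss $16.
$190: truthful payoff $0, deviation payoff −$31 → loss $31.
Total loss = $173 + $199 + $108 + $75 + $16 + $31 = $602.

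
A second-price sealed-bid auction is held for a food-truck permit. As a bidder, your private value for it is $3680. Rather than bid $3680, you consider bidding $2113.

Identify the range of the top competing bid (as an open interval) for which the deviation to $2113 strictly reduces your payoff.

If the competing bid is below $2113, both bids win at the same price — no difference.
If it is above $3680, both bids lose — no difference.
If it lies strictly between $2113 and $3680, bidding your value wins at a price below your value (positive payoff) while bidding $2113 loses (payoff 0).
So the deviation strictly hurts on the open interval ($2113, $3680).
In a second-price auction your bid sets only whether you win, not what you pay, so bidding your true value is weakly dominant.

($2113, $3680)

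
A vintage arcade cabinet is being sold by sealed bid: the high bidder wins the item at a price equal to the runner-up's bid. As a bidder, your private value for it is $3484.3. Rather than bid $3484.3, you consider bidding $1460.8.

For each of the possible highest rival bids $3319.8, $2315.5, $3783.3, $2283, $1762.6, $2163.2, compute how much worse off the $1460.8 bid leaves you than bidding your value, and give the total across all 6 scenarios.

$5577.4

The deviation costs you only when the competing bid falls strictly between $1460.8 and $3484.3; elsewhere both bids give the same outcome.
$3319.8: truthful payoff $164.5, deviation payoff $0 → loss $164.5.
$2315.5: truthful payoff $1168.8, deviation payoff $0 → loss $1168.8.
$3783.3: outcomes coincide → loss $0.
$2283: truthful payoff $1201.3, deviation payoff $0 → loss $1201.3.
$1762.6: truthful payoff $1721.7, deviation payoff $0 → loss $1721.7.
$2163.2: truthful payoff $1321.1, deviation payoff $0 → loss $1321.1.
Total loss = $164.5 + $1168.8 + $1201.3 + $1721.7 + $1321.1 = $5577.4.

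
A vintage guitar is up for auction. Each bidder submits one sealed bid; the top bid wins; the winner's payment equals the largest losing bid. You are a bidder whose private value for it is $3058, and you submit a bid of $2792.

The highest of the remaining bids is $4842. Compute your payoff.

Your bid $2792 is below the highest competing bid $4842, so you lose.
A losing bidder pays nothing and receives nothing: payoff = $0.

$0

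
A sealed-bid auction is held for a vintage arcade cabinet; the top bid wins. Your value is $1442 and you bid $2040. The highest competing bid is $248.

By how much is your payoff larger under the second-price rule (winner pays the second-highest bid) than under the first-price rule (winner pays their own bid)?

$1792

You have the highest bid, so you win under either rule.
Second-price: pay $248 → payoff $1194.
First-price: pay your own bid $2040 → payoff −$598.
Difference = $1194 − (−$598) = $1792.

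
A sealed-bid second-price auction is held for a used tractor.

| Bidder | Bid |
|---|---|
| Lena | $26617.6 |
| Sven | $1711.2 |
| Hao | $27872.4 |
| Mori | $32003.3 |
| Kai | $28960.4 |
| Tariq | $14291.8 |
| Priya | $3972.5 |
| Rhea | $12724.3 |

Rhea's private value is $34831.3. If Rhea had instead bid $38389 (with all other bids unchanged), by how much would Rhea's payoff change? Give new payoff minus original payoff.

The highest bid among the other bidders is $32003.3; Rhea's bid doesn't change that.
Original bid $12724.3: Rhea is not highest (top rival bid is $32003.3); payoff $0.
Alternative bid $38389: Rhea is highest, pays the top rival bid $32003.3; payoff $34831.3 − $32003.3 = $2828.
Change in payoff = $2828 − ($0) = $2828.

$2828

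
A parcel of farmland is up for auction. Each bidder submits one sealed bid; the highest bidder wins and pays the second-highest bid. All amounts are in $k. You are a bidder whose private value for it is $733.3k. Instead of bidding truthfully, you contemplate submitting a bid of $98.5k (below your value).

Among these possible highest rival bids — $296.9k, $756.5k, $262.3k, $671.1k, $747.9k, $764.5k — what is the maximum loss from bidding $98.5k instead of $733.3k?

$471k

$296.9k: truthful gives $436.4k, deviation gives $0k → loss $436.4k.
$756.5k: same outcome either way → loss $0k.
$262.3k: truthful gives $471k, deviation gives $0k → loss $471k.
$671.1k: truthful gives $62.2k, deviation gives $0k → loss $62.2k.
$747.9k: same outcome either way → loss $0k.
$764.5k: same outcome either way → loss $0k.
Maximum loss: $471k.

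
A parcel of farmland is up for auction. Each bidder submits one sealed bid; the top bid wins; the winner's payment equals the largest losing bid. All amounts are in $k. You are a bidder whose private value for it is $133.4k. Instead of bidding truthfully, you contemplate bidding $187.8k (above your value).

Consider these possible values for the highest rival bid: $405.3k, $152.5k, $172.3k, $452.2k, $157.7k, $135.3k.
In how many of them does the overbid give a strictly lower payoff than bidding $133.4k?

The deviation hurts exactly when the highest competing bid lies strictly between $133.4k and $187.8k — overbidding then wins at a price above your value.
$405.3k: above both → same outcome either way.
$152.5k: inside the interval → strictly worse (loss $19.1k).
$172.3k: inside the interval → strictly worse (loss $38.9k).
$452.2k: above both → same outcome either way.
$157.7k: inside the interval → strictly worse (loss $24.3k).
$135.3k: inside the interval → strictly worse (loss $1.9k).
Count: 4.

4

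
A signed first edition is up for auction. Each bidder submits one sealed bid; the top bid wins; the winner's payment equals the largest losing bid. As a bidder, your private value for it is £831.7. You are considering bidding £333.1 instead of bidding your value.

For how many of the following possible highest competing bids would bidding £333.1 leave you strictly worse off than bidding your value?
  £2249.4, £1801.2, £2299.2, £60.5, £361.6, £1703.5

1

The deviation hurts exactly when the highest competing bid lies strictly between £333.1 and £831.7 — underbidding then forfeits a profitable win.
£2249.4: above both → same outcome either way.
£1801.2: above both → same outcome either way.
£2299.2: above both → same outcome either way.
£60.5: below both → same outcome either way.
£361.6: inside the interval → strictly worse (loss £470.1).
£1703.5: above both → same outcome either way.
Count: 1.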